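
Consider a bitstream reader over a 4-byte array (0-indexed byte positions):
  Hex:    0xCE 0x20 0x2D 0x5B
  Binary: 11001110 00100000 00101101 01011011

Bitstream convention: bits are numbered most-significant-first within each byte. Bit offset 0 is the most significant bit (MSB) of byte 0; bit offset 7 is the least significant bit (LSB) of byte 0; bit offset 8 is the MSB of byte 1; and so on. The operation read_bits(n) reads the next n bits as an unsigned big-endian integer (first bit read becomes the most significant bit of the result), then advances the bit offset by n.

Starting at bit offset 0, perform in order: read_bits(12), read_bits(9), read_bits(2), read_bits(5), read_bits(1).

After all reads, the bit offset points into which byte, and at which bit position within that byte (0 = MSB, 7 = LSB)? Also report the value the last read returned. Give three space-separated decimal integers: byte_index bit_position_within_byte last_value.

Answer: 3 5 1

Derivation:
Read 1: bits[0:12] width=12 -> value=3298 (bin 110011100010); offset now 12 = byte 1 bit 4; 20 bits remain
Read 2: bits[12:21] width=9 -> value=5 (bin 000000101); offset now 21 = byte 2 bit 5; 11 bits remain
Read 3: bits[21:23] width=2 -> value=2 (bin 10); offset now 23 = byte 2 bit 7; 9 bits remain
Read 4: bits[23:28] width=5 -> value=21 (bin 10101); offset now 28 = byte 3 bit 4; 4 bits remain
Read 5: bits[28:29] width=1 -> value=1 (bin 1); offset now 29 = byte 3 bit 5; 3 bits remain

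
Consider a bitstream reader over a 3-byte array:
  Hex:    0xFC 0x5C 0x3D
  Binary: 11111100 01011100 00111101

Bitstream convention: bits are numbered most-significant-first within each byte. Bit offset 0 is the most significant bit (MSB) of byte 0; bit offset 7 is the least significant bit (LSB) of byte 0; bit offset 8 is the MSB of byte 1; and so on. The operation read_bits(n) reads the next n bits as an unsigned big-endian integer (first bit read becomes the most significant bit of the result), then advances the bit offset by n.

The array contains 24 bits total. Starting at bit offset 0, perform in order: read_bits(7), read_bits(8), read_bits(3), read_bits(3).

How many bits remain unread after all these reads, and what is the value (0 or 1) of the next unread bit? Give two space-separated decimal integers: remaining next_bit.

Answer: 3 1

Derivation:
Read 1: bits[0:7] width=7 -> value=126 (bin 1111110); offset now 7 = byte 0 bit 7; 17 bits remain
Read 2: bits[7:15] width=8 -> value=46 (bin 00101110); offset now 15 = byte 1 bit 7; 9 bits remain
Read 3: bits[15:18] width=3 -> value=0 (bin 000); offset now 18 = byte 2 bit 2; 6 bits remain
Read 4: bits[18:21] width=3 -> value=7 (bin 111); offset now 21 = byte 2 bit 5; 3 bits remain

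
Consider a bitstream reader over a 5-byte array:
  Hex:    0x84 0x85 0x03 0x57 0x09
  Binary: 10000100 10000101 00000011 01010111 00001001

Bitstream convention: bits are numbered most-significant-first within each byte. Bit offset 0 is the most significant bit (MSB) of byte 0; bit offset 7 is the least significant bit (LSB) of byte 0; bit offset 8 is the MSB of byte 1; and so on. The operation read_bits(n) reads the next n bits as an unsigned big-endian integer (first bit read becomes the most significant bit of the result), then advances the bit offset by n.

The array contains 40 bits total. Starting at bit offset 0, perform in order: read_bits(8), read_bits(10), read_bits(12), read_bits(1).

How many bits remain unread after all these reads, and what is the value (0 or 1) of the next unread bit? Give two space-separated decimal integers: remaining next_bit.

Answer: 9 1

Derivation:
Read 1: bits[0:8] width=8 -> value=132 (bin 10000100); offset now 8 = byte 1 bit 0; 32 bits remain
Read 2: bits[8:18] width=10 -> value=532 (bin 1000010100); offset now 18 = byte 2 bit 2; 22 bits remain
Read 3: bits[18:30] width=12 -> value=213 (bin 000011010101); offset now 30 = byte 3 bit 6; 10 bits remain
Read 4: bits[30:31] width=1 -> value=1 (bin 1); offset now 31 = byte 3 bit 7; 9 bits remain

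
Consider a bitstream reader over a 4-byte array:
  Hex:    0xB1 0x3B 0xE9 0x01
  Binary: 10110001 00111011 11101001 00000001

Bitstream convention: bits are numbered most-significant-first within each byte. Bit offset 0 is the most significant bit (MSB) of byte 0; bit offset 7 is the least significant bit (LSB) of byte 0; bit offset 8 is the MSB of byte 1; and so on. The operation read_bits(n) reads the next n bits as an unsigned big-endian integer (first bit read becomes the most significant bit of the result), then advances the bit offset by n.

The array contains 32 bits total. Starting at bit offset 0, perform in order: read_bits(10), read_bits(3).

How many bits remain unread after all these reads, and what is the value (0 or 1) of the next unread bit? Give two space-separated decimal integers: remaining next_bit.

Read 1: bits[0:10] width=10 -> value=708 (bin 1011000100); offset now 10 = byte 1 bit 2; 22 bits remain
Read 2: bits[10:13] width=3 -> value=7 (bin 111); offset now 13 = byte 1 bit 5; 19 bits remain

Answer: 19 0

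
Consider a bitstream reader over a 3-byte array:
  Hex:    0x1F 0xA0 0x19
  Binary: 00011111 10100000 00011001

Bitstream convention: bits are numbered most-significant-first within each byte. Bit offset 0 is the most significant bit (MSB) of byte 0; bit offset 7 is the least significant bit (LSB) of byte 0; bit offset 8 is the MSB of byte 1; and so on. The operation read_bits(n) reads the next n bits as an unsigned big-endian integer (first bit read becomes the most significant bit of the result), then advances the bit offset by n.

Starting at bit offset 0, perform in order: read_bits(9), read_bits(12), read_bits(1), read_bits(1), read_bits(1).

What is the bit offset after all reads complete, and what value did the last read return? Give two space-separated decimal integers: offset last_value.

Read 1: bits[0:9] width=9 -> value=63 (bin 000111111); offset now 9 = byte 1 bit 1; 15 bits remain
Read 2: bits[9:21] width=12 -> value=1027 (bin 010000000011); offset now 21 = byte 2 bit 5; 3 bits remain
Read 3: bits[21:22] width=1 -> value=0 (bin 0); offset now 22 = byte 2 bit 6; 2 bits remain
Read 4: bits[22:23] width=1 -> value=0 (bin 0); offset now 23 = byte 2 bit 7; 1 bits remain
Read 5: bits[23:24] width=1 -> value=1 (bin 1); offset now 24 = byte 3 bit 0; 0 bits remain

Answer: 24 1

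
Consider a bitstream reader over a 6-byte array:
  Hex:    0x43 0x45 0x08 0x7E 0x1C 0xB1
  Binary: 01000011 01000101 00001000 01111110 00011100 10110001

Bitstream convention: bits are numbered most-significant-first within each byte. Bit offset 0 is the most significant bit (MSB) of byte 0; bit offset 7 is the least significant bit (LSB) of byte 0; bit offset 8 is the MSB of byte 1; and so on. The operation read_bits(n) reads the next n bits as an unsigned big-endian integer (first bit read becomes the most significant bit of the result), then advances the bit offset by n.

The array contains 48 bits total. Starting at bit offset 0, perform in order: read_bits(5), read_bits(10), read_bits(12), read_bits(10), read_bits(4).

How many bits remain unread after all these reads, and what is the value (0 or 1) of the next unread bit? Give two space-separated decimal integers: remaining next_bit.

Answer: 7 0

Derivation:
Read 1: bits[0:5] width=5 -> value=8 (bin 01000); offset now 5 = byte 0 bit 5; 43 bits remain
Read 2: bits[5:15] width=10 -> value=418 (bin 0110100010); offset now 15 = byte 1 bit 7; 33 bits remain
Read 3: bits[15:27] width=12 -> value=2115 (bin 100001000011); offset now 27 = byte 3 bit 3; 21 bits remain
Read 4: bits[27:37] width=10 -> value=963 (bin 1111000011); offset now 37 = byte 4 bit 5; 11 bits remain
Read 5: bits[37:41] width=4 -> value=9 (bin 1001); offset now 41 = byte 5 bit 1; 7 bits remain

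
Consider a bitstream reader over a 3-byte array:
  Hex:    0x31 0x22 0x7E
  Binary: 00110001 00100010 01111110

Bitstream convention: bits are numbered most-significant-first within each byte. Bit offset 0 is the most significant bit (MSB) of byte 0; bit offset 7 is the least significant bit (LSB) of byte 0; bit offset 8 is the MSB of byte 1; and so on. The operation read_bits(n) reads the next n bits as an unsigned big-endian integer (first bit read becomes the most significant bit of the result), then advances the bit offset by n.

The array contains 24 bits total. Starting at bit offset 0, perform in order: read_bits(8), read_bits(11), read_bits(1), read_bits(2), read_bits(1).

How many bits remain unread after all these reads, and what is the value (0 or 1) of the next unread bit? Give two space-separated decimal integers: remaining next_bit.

Read 1: bits[0:8] width=8 -> value=49 (bin 00110001); offset now 8 = byte 1 bit 0; 16 bits remain
Read 2: bits[8:19] width=11 -> value=275 (bin 00100010011); offset now 19 = byte 2 bit 3; 5 bits remain
Read 3: bits[19:20] width=1 -> value=1 (bin 1); offset now 20 = byte 2 bit 4; 4 bits remain
Read 4: bits[20:22] width=2 -> value=3 (bin 11); offset now 22 = byte 2 bit 6; 2 bits remain
Read 5: bits[22:23] width=1 -> value=1 (bin 1); offset now 23 = byte 2 bit 7; 1 bits remain

Answer: 1 0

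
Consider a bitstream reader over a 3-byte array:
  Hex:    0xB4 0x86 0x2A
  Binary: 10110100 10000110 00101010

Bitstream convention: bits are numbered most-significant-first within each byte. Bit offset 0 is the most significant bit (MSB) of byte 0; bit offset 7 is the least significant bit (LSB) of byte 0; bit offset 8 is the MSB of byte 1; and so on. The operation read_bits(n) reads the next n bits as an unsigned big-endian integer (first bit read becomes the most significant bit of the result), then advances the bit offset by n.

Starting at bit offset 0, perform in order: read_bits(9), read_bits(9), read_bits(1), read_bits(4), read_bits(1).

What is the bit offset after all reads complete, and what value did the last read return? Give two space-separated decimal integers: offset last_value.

Answer: 24 0

Derivation:
Read 1: bits[0:9] width=9 -> value=361 (bin 101101001); offset now 9 = byte 1 bit 1; 15 bits remain
Read 2: bits[9:18] width=9 -> value=24 (bin 000011000); offset now 18 = byte 2 bit 2; 6 bits remain
Read 3: bits[18:19] width=1 -> value=1 (bin 1); offset now 19 = byte 2 bit 3; 5 bits remain
Read 4: bits[19:23] width=4 -> value=5 (bin 0101); offset now 23 = byte 2 bit 7; 1 bits remain
Read 5: bits[23:24] width=1 -> value=0 (bin 0); offset now 24 = byte 3 bit 0; 0 bits remain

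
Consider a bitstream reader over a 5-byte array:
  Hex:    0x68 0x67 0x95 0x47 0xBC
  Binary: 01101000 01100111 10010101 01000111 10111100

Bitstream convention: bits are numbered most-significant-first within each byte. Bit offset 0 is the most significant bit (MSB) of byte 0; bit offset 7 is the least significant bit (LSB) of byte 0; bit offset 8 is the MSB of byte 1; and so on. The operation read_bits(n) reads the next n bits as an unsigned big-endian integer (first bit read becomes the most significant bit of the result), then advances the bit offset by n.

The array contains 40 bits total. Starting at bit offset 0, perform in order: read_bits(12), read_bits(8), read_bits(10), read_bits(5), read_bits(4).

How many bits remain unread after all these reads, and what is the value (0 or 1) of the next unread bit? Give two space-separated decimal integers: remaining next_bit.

Answer: 1 0

Derivation:
Read 1: bits[0:12] width=12 -> value=1670 (bin 011010000110); offset now 12 = byte 1 bit 4; 28 bits remain
Read 2: bits[12:20] width=8 -> value=121 (bin 01111001); offset now 20 = byte 2 bit 4; 20 bits remain
Read 3: bits[20:30] width=10 -> value=337 (bin 0101010001); offset now 30 = byte 3 bit 6; 10 bits remain
Read 4: bits[30:35] width=5 -> value=29 (bin 11101); offset now 35 = byte 4 bit 3; 5 bits remain
Read 5: bits[35:39] width=4 -> value=14 (bin 1110); offset now 39 = byte 4 bit 7; 1 bits remain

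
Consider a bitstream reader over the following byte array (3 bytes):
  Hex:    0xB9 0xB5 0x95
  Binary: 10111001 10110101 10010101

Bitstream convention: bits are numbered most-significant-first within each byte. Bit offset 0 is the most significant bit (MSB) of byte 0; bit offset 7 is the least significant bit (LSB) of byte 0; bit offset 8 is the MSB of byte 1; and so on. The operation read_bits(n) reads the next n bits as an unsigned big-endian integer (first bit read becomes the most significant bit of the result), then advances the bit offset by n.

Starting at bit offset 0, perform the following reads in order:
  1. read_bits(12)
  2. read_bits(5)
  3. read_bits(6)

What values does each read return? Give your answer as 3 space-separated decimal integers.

Answer: 2971 11 10

Derivation:
Read 1: bits[0:12] width=12 -> value=2971 (bin 101110011011); offset now 12 = byte 1 bit 4; 12 bits remain
Read 2: bits[12:17] width=5 -> value=11 (bin 01011); offset now 17 = byte 2 bit 1; 7 bits remain
Read 3: bits[17:23] width=6 -> value=10 (bin 001010); offset now 23 = byte 2 bit 7; 1 bits remain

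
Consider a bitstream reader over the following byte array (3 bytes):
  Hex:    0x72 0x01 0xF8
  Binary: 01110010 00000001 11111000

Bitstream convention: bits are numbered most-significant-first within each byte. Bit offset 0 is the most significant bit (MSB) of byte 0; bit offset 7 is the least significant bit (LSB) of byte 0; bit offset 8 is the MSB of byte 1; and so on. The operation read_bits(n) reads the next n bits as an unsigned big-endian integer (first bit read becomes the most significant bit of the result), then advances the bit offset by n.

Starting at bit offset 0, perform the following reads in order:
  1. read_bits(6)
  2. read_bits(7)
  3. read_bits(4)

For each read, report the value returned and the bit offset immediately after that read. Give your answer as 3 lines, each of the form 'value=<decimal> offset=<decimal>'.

Read 1: bits[0:6] width=6 -> value=28 (bin 011100); offset now 6 = byte 0 bit 6; 18 bits remain
Read 2: bits[6:13] width=7 -> value=64 (bin 1000000); offset now 13 = byte 1 bit 5; 11 bits remain
Read 3: bits[13:17] width=4 -> value=3 (bin 0011); offset now 17 = byte 2 bit 1; 7 bits remain

Answer: value=28 offset=6
value=64 offset=13
value=3 offset=17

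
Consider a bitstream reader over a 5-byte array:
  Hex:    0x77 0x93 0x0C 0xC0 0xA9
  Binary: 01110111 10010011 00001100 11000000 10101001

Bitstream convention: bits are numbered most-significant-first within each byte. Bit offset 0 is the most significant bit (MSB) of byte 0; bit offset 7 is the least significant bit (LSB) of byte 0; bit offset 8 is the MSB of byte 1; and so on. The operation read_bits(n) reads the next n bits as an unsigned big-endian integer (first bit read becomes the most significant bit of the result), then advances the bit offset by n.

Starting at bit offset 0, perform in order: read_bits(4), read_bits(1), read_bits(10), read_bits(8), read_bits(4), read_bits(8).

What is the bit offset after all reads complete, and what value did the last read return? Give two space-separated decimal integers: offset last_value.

Answer: 35 5

Derivation:
Read 1: bits[0:4] width=4 -> value=7 (bin 0111); offset now 4 = byte 0 bit 4; 36 bits remain
Read 2: bits[4:5] width=1 -> value=0 (bin 0); offset now 5 = byte 0 bit 5; 35 bits remain
Read 3: bits[5:15] width=10 -> value=969 (bin 1111001001); offset now 15 = byte 1 bit 7; 25 bits remain
Read 4: bits[15:23] width=8 -> value=134 (bin 10000110); offset now 23 = byte 2 bit 7; 17 bits remain
Read 5: bits[23:27] width=4 -> value=6 (bin 0110); offset now 27 = byte 3 bit 3; 13 bits remain
Read 6: bits[27:35] width=8 -> value=5 (bin 00000101); offset now 35 = byte 4 bit 3; 5 bits remain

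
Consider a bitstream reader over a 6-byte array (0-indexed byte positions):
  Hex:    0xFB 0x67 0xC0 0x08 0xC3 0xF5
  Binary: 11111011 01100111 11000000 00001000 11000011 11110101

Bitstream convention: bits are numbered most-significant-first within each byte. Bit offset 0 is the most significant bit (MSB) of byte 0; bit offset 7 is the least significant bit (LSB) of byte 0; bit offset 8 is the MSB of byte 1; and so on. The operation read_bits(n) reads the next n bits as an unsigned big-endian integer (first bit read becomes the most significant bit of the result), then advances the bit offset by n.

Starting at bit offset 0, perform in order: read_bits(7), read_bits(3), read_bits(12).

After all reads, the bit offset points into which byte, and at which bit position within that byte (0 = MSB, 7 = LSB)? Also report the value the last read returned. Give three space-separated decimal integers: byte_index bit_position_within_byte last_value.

Read 1: bits[0:7] width=7 -> value=125 (bin 1111101); offset now 7 = byte 0 bit 7; 41 bits remain
Read 2: bits[7:10] width=3 -> value=5 (bin 101); offset now 10 = byte 1 bit 2; 38 bits remain
Read 3: bits[10:22] width=12 -> value=2544 (bin 100111110000); offset now 22 = byte 2 bit 6; 26 bits remain

Answer: 2 6 2544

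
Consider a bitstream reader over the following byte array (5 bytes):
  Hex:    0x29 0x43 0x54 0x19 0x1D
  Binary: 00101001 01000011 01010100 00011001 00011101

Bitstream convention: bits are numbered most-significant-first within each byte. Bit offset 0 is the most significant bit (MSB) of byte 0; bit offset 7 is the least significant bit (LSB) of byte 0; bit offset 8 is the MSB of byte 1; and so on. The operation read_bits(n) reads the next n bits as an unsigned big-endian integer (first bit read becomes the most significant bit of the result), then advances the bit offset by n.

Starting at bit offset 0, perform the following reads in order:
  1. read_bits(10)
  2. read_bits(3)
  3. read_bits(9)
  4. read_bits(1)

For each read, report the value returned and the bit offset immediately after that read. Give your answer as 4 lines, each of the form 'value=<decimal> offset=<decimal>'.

Read 1: bits[0:10] width=10 -> value=165 (bin 0010100101); offset now 10 = byte 1 bit 2; 30 bits remain
Read 2: bits[10:13] width=3 -> value=0 (bin 000); offset now 13 = byte 1 bit 5; 27 bits remain
Read 3: bits[13:22] width=9 -> value=213 (bin 011010101); offset now 22 = byte 2 bit 6; 18 bits remain
Read 4: bits[22:23] width=1 -> value=0 (bin 0); offset now 23 = byte 2 bit 7; 17 bits remain

Answer: value=165 offset=10
value=0 offset=13
value=213 offset=22
value=0 offset=23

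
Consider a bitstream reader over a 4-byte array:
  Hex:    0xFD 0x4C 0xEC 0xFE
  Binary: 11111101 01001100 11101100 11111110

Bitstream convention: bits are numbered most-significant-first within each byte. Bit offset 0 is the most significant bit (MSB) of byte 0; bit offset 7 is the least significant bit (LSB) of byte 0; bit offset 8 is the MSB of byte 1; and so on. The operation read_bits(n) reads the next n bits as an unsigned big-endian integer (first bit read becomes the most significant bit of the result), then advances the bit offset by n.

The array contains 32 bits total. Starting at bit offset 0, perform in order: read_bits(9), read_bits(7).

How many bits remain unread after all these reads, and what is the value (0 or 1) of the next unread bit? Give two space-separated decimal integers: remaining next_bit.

Answer: 16 1

Derivation:
Read 1: bits[0:9] width=9 -> value=506 (bin 111111010); offset now 9 = byte 1 bit 1; 23 bits remain
Read 2: bits[9:16] width=7 -> value=76 (bin 1001100); offset now 16 = byte 2 bit 0; 16 bits remain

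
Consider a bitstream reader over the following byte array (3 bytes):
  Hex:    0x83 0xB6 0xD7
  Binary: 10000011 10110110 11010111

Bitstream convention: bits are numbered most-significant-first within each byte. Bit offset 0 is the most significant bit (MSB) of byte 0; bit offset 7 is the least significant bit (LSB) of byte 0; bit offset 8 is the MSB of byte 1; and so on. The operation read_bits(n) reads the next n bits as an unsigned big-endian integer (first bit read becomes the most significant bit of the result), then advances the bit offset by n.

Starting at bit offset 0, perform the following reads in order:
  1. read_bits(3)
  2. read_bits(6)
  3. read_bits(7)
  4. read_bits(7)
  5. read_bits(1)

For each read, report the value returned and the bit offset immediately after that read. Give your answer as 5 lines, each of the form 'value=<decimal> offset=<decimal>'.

Answer: value=4 offset=3
value=7 offset=9
value=54 offset=16
value=107 offset=23
value=1 offset=24

Derivation:
Read 1: bits[0:3] width=3 -> value=4 (bin 100); offset now 3 = byte 0 bit 3; 21 bits remain
Read 2: bits[3:9] width=6 -> value=7 (bin 000111); offset now 9 = byte 1 bit 1; 15 bits remain
Read 3: bits[9:16] width=7 -> value=54 (bin 0110110); offset now 16 = byte 2 bit 0; 8 bits remain
Read 4: bits[16:23] width=7 -> value=107 (bin 1101011); offset now 23 = byte 2 bit 7; 1 bits remain
Read 5: bits[23:24] width=1 -> value=1 (bin 1); offset now 24 = byte 3 bit 0; 0 bits remain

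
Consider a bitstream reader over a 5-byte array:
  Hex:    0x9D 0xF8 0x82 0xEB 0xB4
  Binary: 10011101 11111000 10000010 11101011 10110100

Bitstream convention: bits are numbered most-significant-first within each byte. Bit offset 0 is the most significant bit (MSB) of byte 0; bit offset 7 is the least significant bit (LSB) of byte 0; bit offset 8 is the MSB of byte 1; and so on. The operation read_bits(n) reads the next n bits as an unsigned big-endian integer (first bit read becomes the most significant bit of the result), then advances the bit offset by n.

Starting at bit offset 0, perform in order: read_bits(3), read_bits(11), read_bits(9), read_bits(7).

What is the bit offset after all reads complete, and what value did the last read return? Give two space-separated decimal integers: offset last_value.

Answer: 30 58

Derivation:
Read 1: bits[0:3] width=3 -> value=4 (bin 100); offset now 3 = byte 0 bit 3; 37 bits remain
Read 2: bits[3:14] width=11 -> value=1918 (bin 11101111110); offset now 14 = byte 1 bit 6; 26 bits remain
Read 3: bits[14:23] width=9 -> value=65 (bin 001000001); offset now 23 = byte 2 bit 7; 17 bits remain
Read 4: bits[23:30] width=7 -> value=58 (bin 0111010); offset now 30 = byte 3 bit 6; 10 bits remain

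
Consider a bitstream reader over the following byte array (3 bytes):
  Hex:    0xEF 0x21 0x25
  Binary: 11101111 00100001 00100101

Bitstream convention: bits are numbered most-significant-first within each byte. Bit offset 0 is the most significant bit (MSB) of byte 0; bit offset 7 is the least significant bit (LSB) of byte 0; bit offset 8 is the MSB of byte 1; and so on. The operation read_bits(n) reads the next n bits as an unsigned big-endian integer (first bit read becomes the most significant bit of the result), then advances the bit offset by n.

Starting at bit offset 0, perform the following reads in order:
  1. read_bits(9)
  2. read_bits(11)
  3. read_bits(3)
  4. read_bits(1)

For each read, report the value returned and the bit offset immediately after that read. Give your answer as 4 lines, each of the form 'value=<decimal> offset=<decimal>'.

Answer: value=478 offset=9
value=530 offset=20
value=2 offset=23
value=1 offset=24

Derivation:
Read 1: bits[0:9] width=9 -> value=478 (bin 111011110); offset now 9 = byte 1 bit 1; 15 bits remain
Read 2: bits[9:20] width=11 -> value=530 (bin 01000010010); offset now 20 = byte 2 bit 4; 4 bits remain
Read 3: bits[20:23] width=3 -> value=2 (bin 010); offset now 23 = byte 2 bit 7; 1 bits remain
Read 4: bits[23:24] width=1 -> value=1 (bin 1); offset now 24 = byte 3 bit 0; 0 bits remain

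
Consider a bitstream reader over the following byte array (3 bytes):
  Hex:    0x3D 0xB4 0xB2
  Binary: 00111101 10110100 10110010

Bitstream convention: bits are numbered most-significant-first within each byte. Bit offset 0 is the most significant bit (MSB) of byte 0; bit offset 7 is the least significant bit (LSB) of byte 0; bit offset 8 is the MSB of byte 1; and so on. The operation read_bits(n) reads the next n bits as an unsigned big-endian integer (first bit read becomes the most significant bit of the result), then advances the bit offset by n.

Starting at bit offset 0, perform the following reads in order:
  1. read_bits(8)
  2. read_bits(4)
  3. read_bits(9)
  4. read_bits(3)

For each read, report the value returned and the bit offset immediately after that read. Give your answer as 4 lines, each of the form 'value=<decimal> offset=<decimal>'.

Answer: value=61 offset=8
value=11 offset=12
value=150 offset=21
value=2 offset=24

Derivation:
Read 1: bits[0:8] width=8 -> value=61 (bin 00111101); offset now 8 = byte 1 bit 0; 16 bits remain
Read 2: bits[8:12] width=4 -> value=11 (bin 1011); offset now 12 = byte 1 bit 4; 12 bits remain
Read 3: bits[12:21] width=9 -> value=150 (bin 010010110); offset now 21 = byte 2 bit 5; 3 bits remain
Read 4: bits[21:24] width=3 -> value=2 (bin 010); offset now 24 = byte 3 bit 0; 0 bits remain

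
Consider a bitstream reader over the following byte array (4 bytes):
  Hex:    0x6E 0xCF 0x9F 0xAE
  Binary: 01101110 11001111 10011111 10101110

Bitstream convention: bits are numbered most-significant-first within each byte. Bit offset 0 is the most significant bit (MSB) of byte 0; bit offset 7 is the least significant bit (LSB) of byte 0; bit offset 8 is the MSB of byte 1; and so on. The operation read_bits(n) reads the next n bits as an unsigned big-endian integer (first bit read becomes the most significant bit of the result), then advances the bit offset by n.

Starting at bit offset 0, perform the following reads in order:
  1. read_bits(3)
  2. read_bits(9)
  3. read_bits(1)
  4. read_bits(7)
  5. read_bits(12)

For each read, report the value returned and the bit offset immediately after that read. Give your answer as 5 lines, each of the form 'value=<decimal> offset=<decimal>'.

Read 1: bits[0:3] width=3 -> value=3 (bin 011); offset now 3 = byte 0 bit 3; 29 bits remain
Read 2: bits[3:12] width=9 -> value=236 (bin 011101100); offset now 12 = byte 1 bit 4; 20 bits remain
Read 3: bits[12:13] width=1 -> value=1 (bin 1); offset now 13 = byte 1 bit 5; 19 bits remain
Read 4: bits[13:20] width=7 -> value=121 (bin 1111001); offset now 20 = byte 2 bit 4; 12 bits remain
Read 5: bits[20:32] width=12 -> value=4014 (bin 111110101110); offset now 32 = byte 4 bit 0; 0 bits remain

Answer: value=3 offset=3
value=236 offset=12
value=1 offset=13
value=121 offset=20
value=4014 offset=32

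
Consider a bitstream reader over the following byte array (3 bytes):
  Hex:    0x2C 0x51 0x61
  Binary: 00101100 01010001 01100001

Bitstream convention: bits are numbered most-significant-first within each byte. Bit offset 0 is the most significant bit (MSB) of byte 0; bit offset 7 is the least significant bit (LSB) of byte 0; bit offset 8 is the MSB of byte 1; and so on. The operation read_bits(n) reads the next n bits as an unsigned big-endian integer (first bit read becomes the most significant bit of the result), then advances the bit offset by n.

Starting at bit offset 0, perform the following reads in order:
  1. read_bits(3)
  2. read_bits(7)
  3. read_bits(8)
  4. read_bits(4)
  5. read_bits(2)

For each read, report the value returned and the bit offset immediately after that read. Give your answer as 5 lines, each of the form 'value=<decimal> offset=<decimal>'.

Read 1: bits[0:3] width=3 -> value=1 (bin 001); offset now 3 = byte 0 bit 3; 21 bits remain
Read 2: bits[3:10] width=7 -> value=49 (bin 0110001); offset now 10 = byte 1 bit 2; 14 bits remain
Read 3: bits[10:18] width=8 -> value=69 (bin 01000101); offset now 18 = byte 2 bit 2; 6 bits remain
Read 4: bits[18:22] width=4 -> value=8 (bin 1000); offset now 22 = byte 2 bit 6; 2 bits remain
Read 5: bits[22:24] width=2 -> value=1 (bin 01); offset now 24 = byte 3 bit 0; 0 bits remain

Answer: value=1 offset=3
value=49 offset=10
value=69 offset=18
value=8 offset=22
value=1 offset=24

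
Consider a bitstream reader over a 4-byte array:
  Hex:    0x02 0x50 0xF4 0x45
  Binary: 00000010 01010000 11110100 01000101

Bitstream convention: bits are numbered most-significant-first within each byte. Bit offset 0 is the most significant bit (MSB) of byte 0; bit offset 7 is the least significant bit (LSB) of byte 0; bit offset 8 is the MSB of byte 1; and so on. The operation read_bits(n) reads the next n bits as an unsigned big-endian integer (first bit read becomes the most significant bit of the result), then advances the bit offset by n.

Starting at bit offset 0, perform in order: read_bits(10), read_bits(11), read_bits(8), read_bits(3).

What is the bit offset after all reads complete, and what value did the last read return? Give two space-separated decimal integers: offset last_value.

Read 1: bits[0:10] width=10 -> value=9 (bin 0000001001); offset now 10 = byte 1 bit 2; 22 bits remain
Read 2: bits[10:21] width=11 -> value=542 (bin 01000011110); offset now 21 = byte 2 bit 5; 11 bits remain
Read 3: bits[21:29] width=8 -> value=136 (bin 10001000); offset now 29 = byte 3 bit 5; 3 bits remain
Read 4: bits[29:32] width=3 -> value=5 (bin 101); offset now 32 = byte 4 bit 0; 0 bits remain

Answer: 32 5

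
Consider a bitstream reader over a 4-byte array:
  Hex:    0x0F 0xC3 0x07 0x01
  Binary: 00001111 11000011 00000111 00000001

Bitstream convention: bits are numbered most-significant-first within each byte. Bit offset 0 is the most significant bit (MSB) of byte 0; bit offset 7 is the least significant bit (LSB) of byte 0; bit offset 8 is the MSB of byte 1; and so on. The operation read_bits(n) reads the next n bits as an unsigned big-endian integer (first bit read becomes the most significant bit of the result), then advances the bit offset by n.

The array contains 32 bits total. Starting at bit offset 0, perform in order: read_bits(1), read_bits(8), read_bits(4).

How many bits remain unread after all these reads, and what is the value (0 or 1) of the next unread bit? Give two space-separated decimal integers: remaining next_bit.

Answer: 19 0

Derivation:
Read 1: bits[0:1] width=1 -> value=0 (bin 0); offset now 1 = byte 0 bit 1; 31 bits remain
Read 2: bits[1:9] width=8 -> value=31 (bin 00011111); offset now 9 = byte 1 bit 1; 23 bits remain
Read 3: bits[9:13] width=4 -> value=8 (bin 1000); offset now 13 = byte 1 bit 5; 19 bits remain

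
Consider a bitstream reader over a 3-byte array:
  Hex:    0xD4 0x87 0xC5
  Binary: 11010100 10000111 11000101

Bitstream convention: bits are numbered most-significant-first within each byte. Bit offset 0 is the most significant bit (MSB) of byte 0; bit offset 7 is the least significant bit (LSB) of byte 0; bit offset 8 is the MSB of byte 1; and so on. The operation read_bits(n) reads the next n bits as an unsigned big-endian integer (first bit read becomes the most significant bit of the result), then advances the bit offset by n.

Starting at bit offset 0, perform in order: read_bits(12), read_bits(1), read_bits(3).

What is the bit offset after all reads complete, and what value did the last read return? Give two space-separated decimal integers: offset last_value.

Read 1: bits[0:12] width=12 -> value=3400 (bin 110101001000); offset now 12 = byte 1 bit 4; 12 bits remain
Read 2: bits[12:13] width=1 -> value=0 (bin 0); offset now 13 = byte 1 bit 5; 11 bits remain
Read 3: bits[13:16] width=3 -> value=7 (bin 111); offset now 16 = byte 2 bit 0; 8 bits remain

Answer: 16 7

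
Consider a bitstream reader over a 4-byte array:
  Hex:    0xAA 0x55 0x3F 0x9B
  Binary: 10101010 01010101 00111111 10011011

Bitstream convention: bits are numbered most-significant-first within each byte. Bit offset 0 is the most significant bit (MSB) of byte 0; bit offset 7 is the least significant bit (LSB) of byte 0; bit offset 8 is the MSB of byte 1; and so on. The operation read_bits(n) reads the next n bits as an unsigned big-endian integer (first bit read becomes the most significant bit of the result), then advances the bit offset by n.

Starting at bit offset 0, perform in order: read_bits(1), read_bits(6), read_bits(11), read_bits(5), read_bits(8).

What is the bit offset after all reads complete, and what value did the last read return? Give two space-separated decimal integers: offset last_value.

Answer: 31 205

Derivation:
Read 1: bits[0:1] width=1 -> value=1 (bin 1); offset now 1 = byte 0 bit 1; 31 bits remain
Read 2: bits[1:7] width=6 -> value=21 (bin 010101); offset now 7 = byte 0 bit 7; 25 bits remain
Read 3: bits[7:18] width=11 -> value=340 (bin 00101010100); offset now 18 = byte 2 bit 2; 14 bits remain
Read 4: bits[18:23] width=5 -> value=31 (bin 11111); offset now 23 = byte 2 bit 7; 9 bits remain
Read 5: bits[23:31] width=8 -> value=205 (bin 11001101); offset now 31 = byte 3 bit 7; 1 bits remain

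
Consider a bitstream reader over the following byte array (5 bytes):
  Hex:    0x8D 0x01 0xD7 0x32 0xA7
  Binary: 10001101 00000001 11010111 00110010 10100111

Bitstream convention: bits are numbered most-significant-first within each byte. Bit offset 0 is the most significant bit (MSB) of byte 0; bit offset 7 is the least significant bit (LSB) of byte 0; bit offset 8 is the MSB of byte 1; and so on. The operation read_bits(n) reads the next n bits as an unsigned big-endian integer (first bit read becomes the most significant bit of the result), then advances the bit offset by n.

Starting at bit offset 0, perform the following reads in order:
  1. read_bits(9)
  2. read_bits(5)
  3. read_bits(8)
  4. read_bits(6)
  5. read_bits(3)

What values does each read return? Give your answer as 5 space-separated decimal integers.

Answer: 282 0 117 51 1

Derivation:
Read 1: bits[0:9] width=9 -> value=282 (bin 100011010); offset now 9 = byte 1 bit 1; 31 bits remain
Read 2: bits[9:14] width=5 -> value=0 (bin 00000); offset now 14 = byte 1 bit 6; 26 bits remain
Read 3: bits[14:22] width=8 -> value=117 (bin 01110101); offset now 22 = byte 2 bit 6; 18 bits remain
Read 4: bits[22:28] width=6 -> value=51 (bin 110011); offset now 28 = byte 3 bit 4; 12 bits remain
Read 5: bits[28:31] width=3 -> value=1 (bin 001); offset now 31 = byte 3 bit 7; 9 bits remain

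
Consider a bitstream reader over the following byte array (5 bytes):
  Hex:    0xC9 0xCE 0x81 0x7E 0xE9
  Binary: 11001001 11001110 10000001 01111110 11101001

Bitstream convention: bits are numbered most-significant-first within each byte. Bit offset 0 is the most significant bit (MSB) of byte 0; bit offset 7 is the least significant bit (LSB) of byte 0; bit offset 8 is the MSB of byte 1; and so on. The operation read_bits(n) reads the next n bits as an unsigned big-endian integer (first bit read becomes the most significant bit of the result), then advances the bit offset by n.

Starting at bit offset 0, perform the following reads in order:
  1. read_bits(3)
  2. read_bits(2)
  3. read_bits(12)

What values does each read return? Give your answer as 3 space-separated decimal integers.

Read 1: bits[0:3] width=3 -> value=6 (bin 110); offset now 3 = byte 0 bit 3; 37 bits remain
Read 2: bits[3:5] width=2 -> value=1 (bin 01); offset now 5 = byte 0 bit 5; 35 bits remain
Read 3: bits[5:17] width=12 -> value=925 (bin 001110011101); offset now 17 = byte 2 bit 1; 23 bits remain

Answer: 6 1 925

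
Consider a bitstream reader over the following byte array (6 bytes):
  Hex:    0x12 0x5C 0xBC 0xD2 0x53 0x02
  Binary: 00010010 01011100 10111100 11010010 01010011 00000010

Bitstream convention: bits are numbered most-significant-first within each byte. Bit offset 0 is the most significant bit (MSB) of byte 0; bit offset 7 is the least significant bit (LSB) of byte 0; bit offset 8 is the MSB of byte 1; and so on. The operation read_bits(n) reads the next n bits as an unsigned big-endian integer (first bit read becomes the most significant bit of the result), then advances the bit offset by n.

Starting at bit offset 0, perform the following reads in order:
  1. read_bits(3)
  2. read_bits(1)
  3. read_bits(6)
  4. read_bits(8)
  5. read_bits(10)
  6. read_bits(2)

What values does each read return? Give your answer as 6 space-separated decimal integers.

Read 1: bits[0:3] width=3 -> value=0 (bin 000); offset now 3 = byte 0 bit 3; 45 bits remain
Read 2: bits[3:4] width=1 -> value=1 (bin 1); offset now 4 = byte 0 bit 4; 44 bits remain
Read 3: bits[4:10] width=6 -> value=9 (bin 001001); offset now 10 = byte 1 bit 2; 38 bits remain
Read 4: bits[10:18] width=8 -> value=114 (bin 01110010); offset now 18 = byte 2 bit 2; 30 bits remain
Read 5: bits[18:28] width=10 -> value=973 (bin 1111001101); offset now 28 = byte 3 bit 4; 20 bits remain
Read 6: bits[28:30] width=2 -> value=0 (bin 00); offset now 30 = byte 3 bit 6; 18 bits remain

Answer: 0 1 9 114 973 0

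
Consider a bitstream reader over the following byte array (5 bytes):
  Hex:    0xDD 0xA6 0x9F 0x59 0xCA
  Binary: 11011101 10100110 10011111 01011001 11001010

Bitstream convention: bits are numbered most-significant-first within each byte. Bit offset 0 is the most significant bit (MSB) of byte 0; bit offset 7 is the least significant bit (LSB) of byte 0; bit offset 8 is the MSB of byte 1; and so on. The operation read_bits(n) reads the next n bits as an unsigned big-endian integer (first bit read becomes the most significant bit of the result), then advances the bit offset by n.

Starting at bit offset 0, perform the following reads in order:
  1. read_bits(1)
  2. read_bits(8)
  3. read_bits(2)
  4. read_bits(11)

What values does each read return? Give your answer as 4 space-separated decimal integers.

Answer: 1 187 1 423

Derivation:
Read 1: bits[0:1] width=1 -> value=1 (bin 1); offset now 1 = byte 0 bit 1; 39 bits remain
Read 2: bits[1:9] width=8 -> value=187 (bin 10111011); offset now 9 = byte 1 bit 1; 31 bits remain
Read 3: bits[9:11] width=2 -> value=1 (bin 01); offset now 11 = byte 1 bit 3; 29 bits remain
Read 4: bits[11:22] width=11 -> value=423 (bin 00110100111); offset now 22 = byte 2 bit 6; 18 bits remain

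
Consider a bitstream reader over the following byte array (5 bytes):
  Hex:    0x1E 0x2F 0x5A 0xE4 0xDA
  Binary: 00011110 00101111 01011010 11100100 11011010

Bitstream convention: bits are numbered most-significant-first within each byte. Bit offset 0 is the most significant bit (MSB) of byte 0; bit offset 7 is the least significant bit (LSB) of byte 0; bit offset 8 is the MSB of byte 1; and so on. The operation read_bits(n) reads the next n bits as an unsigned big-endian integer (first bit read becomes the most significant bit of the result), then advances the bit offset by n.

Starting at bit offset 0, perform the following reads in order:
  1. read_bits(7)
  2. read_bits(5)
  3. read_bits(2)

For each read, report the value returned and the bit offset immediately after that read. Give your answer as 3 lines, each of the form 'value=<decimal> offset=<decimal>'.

Answer: value=15 offset=7
value=2 offset=12
value=3 offset=14

Derivation:
Read 1: bits[0:7] width=7 -> value=15 (bin 0001111); offset now 7 = byte 0 bit 7; 33 bits remain
Read 2: bits[7:12] width=5 -> value=2 (bin 00010); offset now 12 = byte 1 bit 4; 28 bits remain
Read 3: bits[12:14] width=2 -> value=3 (bin 11); offset now 14 = byte 1 bit 6; 26 bits remain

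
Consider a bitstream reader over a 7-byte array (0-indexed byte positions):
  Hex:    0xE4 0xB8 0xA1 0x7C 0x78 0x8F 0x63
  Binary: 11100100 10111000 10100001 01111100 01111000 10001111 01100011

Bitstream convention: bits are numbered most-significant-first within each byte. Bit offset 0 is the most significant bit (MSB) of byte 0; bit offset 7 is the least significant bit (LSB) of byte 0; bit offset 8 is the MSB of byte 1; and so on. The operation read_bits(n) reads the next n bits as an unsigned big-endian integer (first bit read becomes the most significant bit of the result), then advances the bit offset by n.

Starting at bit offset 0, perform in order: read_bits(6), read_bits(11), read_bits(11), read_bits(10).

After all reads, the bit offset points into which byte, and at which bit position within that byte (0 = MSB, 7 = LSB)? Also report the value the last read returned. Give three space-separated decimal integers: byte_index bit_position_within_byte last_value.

Read 1: bits[0:6] width=6 -> value=57 (bin 111001); offset now 6 = byte 0 bit 6; 50 bits remain
Read 2: bits[6:17] width=11 -> value=369 (bin 00101110001); offset now 17 = byte 2 bit 1; 39 bits remain
Read 3: bits[17:28] width=11 -> value=535 (bin 01000010111); offset now 28 = byte 3 bit 4; 28 bits remain
Read 4: bits[28:38] width=10 -> value=798 (bin 1100011110); offset now 38 = byte 4 bit 6; 18 bits remain

Answer: 4 6 798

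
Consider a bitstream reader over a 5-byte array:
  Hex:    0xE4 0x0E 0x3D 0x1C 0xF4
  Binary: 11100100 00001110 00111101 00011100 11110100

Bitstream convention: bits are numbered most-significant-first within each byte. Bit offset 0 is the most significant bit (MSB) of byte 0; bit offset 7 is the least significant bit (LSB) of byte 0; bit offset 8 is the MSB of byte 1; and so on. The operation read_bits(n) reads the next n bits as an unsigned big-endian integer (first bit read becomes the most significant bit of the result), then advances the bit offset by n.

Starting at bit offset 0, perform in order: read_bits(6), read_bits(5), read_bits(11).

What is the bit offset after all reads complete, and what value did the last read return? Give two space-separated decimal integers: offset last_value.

Read 1: bits[0:6] width=6 -> value=57 (bin 111001); offset now 6 = byte 0 bit 6; 34 bits remain
Read 2: bits[6:11] width=5 -> value=0 (bin 00000); offset now 11 = byte 1 bit 3; 29 bits remain
Read 3: bits[11:22] width=11 -> value=911 (bin 01110001111); offset now 22 = byte 2 bit 6; 18 bits remain

Answer: 22 911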